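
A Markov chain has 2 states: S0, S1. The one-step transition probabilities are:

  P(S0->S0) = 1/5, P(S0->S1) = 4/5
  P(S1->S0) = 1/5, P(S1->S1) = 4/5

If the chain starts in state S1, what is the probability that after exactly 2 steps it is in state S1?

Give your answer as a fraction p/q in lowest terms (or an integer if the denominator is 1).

Answer: 4/5

Derivation:
Computing P^2 by repeated multiplication:
P^1 =
  S0: [1/5, 4/5]
  S1: [1/5, 4/5]
P^2 =
  S0: [1/5, 4/5]
  S1: [1/5, 4/5]

(P^2)[S1 -> S1] = 4/5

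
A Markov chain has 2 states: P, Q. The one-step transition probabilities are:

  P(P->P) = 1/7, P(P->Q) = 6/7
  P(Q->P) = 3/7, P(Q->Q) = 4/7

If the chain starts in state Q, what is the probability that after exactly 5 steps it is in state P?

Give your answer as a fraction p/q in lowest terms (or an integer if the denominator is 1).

Answer: 5613/16807

Derivation:
Computing P^5 by repeated multiplication:
P^1 =
  P: [1/7, 6/7]
  Q: [3/7, 4/7]
P^2 =
  P: [19/49, 30/49]
  Q: [15/49, 34/49]
P^3 =
  P: [109/343, 234/343]
  Q: [117/343, 226/343]
P^4 =
  P: [811/2401, 1590/2401]
  Q: [795/2401, 1606/2401]
P^5 =
  P: [5581/16807, 11226/16807]
  Q: [5613/16807, 11194/16807]

(P^5)[Q -> P] = 5613/16807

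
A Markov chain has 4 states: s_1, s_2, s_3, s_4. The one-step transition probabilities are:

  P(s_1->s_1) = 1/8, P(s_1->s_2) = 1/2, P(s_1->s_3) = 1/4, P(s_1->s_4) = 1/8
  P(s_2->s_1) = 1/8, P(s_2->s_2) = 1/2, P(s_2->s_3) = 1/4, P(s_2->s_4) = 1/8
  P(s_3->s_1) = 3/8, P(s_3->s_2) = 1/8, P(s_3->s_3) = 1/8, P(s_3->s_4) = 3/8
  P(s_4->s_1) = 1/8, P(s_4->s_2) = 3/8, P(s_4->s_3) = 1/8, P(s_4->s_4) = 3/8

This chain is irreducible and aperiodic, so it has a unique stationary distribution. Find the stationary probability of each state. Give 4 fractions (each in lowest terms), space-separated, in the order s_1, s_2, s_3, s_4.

Answer: 39/224 89/224 11/56 13/56

Derivation:
The stationary distribution satisfies pi = pi * P, i.e.:
  pi_s_1 = 1/8*pi_s_1 + 1/8*pi_s_2 + 3/8*pi_s_3 + 1/8*pi_s_4
  pi_s_2 = 1/2*pi_s_1 + 1/2*pi_s_2 + 1/8*pi_s_3 + 3/8*pi_s_4
  pi_s_3 = 1/4*pi_s_1 + 1/4*pi_s_2 + 1/8*pi_s_3 + 1/8*pi_s_4
  pi_s_4 = 1/8*pi_s_1 + 1/8*pi_s_2 + 3/8*pi_s_3 + 3/8*pi_s_4
with normalization: pi_s_1 + pi_s_2 + pi_s_3 + pi_s_4 = 1.

Using the first 3 balance equations plus normalization, the linear system A*pi = b is:
  [-7/8, 1/8, 3/8, 1/8] . pi = 0
  [1/2, -1/2, 1/8, 3/8] . pi = 0
  [1/4, 1/4, -7/8, 1/8] . pi = 0
  [1, 1, 1, 1] . pi = 1

Solving yields:
  pi_s_1 = 39/224
  pi_s_2 = 89/224
  pi_s_3 = 11/56
  pi_s_4 = 13/56

Verification (pi * P):
  39/224*1/8 + 89/224*1/8 + 11/56*3/8 + 13/56*1/8 = 39/224 = pi_s_1  (ok)
  39/224*1/2 + 89/224*1/2 + 11/56*1/8 + 13/56*3/8 = 89/224 = pi_s_2  (ok)
  39/224*1/4 + 89/224*1/4 + 11/56*1/8 + 13/56*1/8 = 11/56 = pi_s_3  (ok)
  39/224*1/8 + 89/224*1/8 + 11/56*3/8 + 13/56*3/8 = 13/56 = pi_s_4  (ok)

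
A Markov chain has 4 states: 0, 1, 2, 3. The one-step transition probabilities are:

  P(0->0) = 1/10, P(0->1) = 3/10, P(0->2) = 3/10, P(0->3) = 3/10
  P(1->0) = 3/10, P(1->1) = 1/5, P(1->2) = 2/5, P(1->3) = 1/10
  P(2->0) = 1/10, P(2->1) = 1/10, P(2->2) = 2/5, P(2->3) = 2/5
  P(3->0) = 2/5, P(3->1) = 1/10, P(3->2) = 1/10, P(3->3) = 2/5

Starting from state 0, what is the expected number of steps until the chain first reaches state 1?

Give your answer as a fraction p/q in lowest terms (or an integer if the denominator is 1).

Let h_i = expected steps to first reach 1 from state i.
Boundary: h_1 = 0.
First-step equations for the other states:
  h_0 = 1 + 1/10*h_0 + 3/10*h_1 + 3/10*h_2 + 3/10*h_3
  h_2 = 1 + 1/10*h_0 + 1/10*h_1 + 2/5*h_2 + 2/5*h_3
  h_3 = 1 + 2/5*h_0 + 1/10*h_1 + 1/10*h_2 + 2/5*h_3

Substituting h_1 = 0 and rearranging gives the linear system (I - Q) h = 1:
  [9/10, -3/10, -3/10] . (h_0, h_2, h_3) = 1
  [-1/10, 3/5, -2/5] . (h_0, h_2, h_3) = 1
  [-2/5, -1/10, 3/5] . (h_0, h_2, h_3) = 1

Solving yields:
  h_0 = 830/147
  h_2 = 1030/147
  h_3 = 970/147

Starting state is 0, so the expected hitting time is h_0 = 830/147.

Answer: 830/147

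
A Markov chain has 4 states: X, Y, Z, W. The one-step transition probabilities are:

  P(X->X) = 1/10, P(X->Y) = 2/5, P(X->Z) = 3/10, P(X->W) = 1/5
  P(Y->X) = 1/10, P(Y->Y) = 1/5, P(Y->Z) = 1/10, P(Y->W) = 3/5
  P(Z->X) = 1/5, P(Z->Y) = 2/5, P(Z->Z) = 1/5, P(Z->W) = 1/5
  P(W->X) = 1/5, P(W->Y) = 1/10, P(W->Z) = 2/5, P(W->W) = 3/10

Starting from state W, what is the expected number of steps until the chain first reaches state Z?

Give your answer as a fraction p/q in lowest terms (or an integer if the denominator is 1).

Answer: 3

Derivation:
Let h_i = expected steps to first reach Z from state i.
Boundary: h_Z = 0.
First-step equations for the other states:
  h_X = 1 + 1/10*h_X + 2/5*h_Y + 3/10*h_Z + 1/5*h_W
  h_Y = 1 + 1/10*h_X + 1/5*h_Y + 1/10*h_Z + 3/5*h_W
  h_W = 1 + 1/5*h_X + 1/10*h_Y + 2/5*h_Z + 3/10*h_W

Substituting h_Z = 0 and rearranging gives the linear system (I - Q) h = 1:
  [9/10, -2/5, -1/5] . (h_X, h_Y, h_W) = 1
  [-1/10, 4/5, -3/5] . (h_X, h_Y, h_W) = 1
  [-1/5, -1/10, 7/10] . (h_X, h_Y, h_W) = 1

Solving yields:
  h_X = 60/17
  h_Y = 67/17
  h_W = 3

Starting state is W, so the expected hitting time is h_W = 3.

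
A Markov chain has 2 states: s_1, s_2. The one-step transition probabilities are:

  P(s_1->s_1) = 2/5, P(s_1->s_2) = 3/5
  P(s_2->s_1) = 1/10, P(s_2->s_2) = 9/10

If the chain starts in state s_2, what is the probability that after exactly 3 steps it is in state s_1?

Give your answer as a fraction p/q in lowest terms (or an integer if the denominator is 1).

Answer: 139/1000

Derivation:
Computing P^3 by repeated multiplication:
P^1 =
  s_1: [2/5, 3/5]
  s_2: [1/10, 9/10]
P^2 =
  s_1: [11/50, 39/50]
  s_2: [13/100, 87/100]
P^3 =
  s_1: [83/500, 417/500]
  s_2: [139/1000, 861/1000]

(P^3)[s_2 -> s_1] = 139/1000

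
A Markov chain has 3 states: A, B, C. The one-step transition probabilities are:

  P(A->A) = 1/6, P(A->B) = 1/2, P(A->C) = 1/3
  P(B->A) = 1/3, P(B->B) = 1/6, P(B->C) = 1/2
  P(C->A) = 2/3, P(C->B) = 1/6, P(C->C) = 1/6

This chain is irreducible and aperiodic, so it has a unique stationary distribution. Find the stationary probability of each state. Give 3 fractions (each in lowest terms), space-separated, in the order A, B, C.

Answer: 11/29 17/58 19/58

Derivation:
The stationary distribution satisfies pi = pi * P, i.e.:
  pi_A = 1/6*pi_A + 1/3*pi_B + 2/3*pi_C
  pi_B = 1/2*pi_A + 1/6*pi_B + 1/6*pi_C
  pi_C = 1/3*pi_A + 1/2*pi_B + 1/6*pi_C
with normalization: pi_A + pi_B + pi_C = 1.

Using the first 2 balance equations plus normalization, the linear system A*pi = b is:
  [-5/6, 1/3, 2/3] . pi = 0
  [1/2, -5/6, 1/6] . pi = 0
  [1, 1, 1] . pi = 1

Solving yields:
  pi_A = 11/29
  pi_B = 17/58
  pi_C = 19/58

Verification (pi * P):
  11/29*1/6 + 17/58*1/3 + 19/58*2/3 = 11/29 = pi_A  (ok)
  11/29*1/2 + 17/58*1/6 + 19/58*1/6 = 17/58 = pi_B  (ok)
  11/29*1/3 + 17/58*1/2 + 19/58*1/6 = 19/58 = pi_C  (ok)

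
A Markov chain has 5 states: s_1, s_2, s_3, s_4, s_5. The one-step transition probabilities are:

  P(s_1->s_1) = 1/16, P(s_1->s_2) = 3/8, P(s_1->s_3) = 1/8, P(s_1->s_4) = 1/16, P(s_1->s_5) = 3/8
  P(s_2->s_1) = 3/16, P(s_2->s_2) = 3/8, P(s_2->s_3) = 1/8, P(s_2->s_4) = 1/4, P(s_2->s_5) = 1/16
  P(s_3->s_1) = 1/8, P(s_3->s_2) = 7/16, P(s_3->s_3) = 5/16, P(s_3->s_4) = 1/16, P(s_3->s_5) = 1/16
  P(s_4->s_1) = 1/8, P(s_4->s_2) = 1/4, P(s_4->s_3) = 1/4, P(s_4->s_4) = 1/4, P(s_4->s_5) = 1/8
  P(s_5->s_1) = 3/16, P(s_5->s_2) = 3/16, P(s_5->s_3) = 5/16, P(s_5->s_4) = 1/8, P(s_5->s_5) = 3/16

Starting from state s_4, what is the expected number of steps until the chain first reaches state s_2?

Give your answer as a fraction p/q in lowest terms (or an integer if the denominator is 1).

Answer: 2520/769

Derivation:
Let h_i = expected steps to first reach s_2 from state i.
Boundary: h_s_2 = 0.
First-step equations for the other states:
  h_s_1 = 1 + 1/16*h_s_1 + 3/8*h_s_2 + 1/8*h_s_3 + 1/16*h_s_4 + 3/8*h_s_5
  h_s_3 = 1 + 1/8*h_s_1 + 7/16*h_s_2 + 5/16*h_s_3 + 1/16*h_s_4 + 1/16*h_s_5
  h_s_4 = 1 + 1/8*h_s_1 + 1/4*h_s_2 + 1/4*h_s_3 + 1/4*h_s_4 + 1/8*h_s_5
  h_s_5 = 1 + 3/16*h_s_1 + 3/16*h_s_2 + 5/16*h_s_3 + 1/8*h_s_4 + 3/16*h_s_5

Substituting h_s_2 = 0 and rearranging gives the linear system (I - Q) h = 1:
  [15/16, -1/8, -1/16, -3/8] . (h_s_1, h_s_3, h_s_4, h_s_5) = 1
  [-1/8, 11/16, -1/16, -1/16] . (h_s_1, h_s_3, h_s_4, h_s_5) = 1
  [-1/8, -1/4, 3/4, -1/8] . (h_s_1, h_s_3, h_s_4, h_s_5) = 1
  [-3/16, -5/16, -1/8, 13/16] . (h_s_1, h_s_3, h_s_4, h_s_5) = 1

Solving yields:
  h_s_1 = 2312/769
  h_s_3 = 2008/769
  h_s_4 = 2520/769
  h_s_5 = 2640/769

Starting state is s_4, so the expected hitting time is h_s_4 = 2520/769.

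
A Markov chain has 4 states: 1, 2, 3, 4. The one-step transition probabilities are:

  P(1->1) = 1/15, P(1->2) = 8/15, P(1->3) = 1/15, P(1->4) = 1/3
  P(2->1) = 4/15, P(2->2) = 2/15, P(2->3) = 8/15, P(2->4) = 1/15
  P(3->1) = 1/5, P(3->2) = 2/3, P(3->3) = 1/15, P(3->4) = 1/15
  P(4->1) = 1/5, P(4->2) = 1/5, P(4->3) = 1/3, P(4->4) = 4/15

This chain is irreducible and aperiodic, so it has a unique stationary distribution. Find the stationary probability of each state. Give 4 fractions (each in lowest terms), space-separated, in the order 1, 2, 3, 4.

Answer: 941/4744 1765/4744 1329/4744 709/4744

Derivation:
The stationary distribution satisfies pi = pi * P, i.e.:
  pi_1 = 1/15*pi_1 + 4/15*pi_2 + 1/5*pi_3 + 1/5*pi_4
  pi_2 = 8/15*pi_1 + 2/15*pi_2 + 2/3*pi_3 + 1/5*pi_4
  pi_3 = 1/15*pi_1 + 8/15*pi_2 + 1/15*pi_3 + 1/3*pi_4
  pi_4 = 1/3*pi_1 + 1/15*pi_2 + 1/15*pi_3 + 4/15*pi_4
with normalization: pi_1 + pi_2 + pi_3 + pi_4 = 1.

Using the first 3 balance equations plus normalization, the linear system A*pi = b is:
  [-14/15, 4/15, 1/5, 1/5] . pi = 0
  [8/15, -13/15, 2/3, 1/5] . pi = 0
  [1/15, 8/15, -14/15, 1/3] . pi = 0
  [1, 1, 1, 1] . pi = 1

Solving yields:
  pi_1 = 941/4744
  pi_2 = 1765/4744
  pi_3 = 1329/4744
  pi_4 = 709/4744

Verification (pi * P):
  941/4744*1/15 + 1765/4744*4/15 + 1329/4744*1/5 + 709/4744*1/5 = 941/4744 = pi_1  (ok)
  941/4744*8/15 + 1765/4744*2/15 + 1329/4744*2/3 + 709/4744*1/5 = 1765/4744 = pi_2  (ok)
  941/4744*1/15 + 1765/4744*8/15 + 1329/4744*1/15 + 709/4744*1/3 = 1329/4744 = pi_3  (ok)
  941/4744*1/3 + 1765/4744*1/15 + 1329/4744*1/15 + 709/4744*4/15 = 709/4744 = pi_4  (ok)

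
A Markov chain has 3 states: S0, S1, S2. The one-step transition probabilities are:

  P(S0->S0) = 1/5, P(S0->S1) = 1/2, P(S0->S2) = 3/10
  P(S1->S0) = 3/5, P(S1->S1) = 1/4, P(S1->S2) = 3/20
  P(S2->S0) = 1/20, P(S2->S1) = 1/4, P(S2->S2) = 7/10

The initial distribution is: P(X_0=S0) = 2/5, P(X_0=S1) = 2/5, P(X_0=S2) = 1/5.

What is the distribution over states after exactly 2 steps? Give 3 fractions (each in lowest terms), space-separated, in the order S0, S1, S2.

Propagating the distribution step by step (d_{t+1} = d_t * P):
d_0 = (S0=2/5, S1=2/5, S2=1/5)
  d_1[S0] = 2/5*1/5 + 2/5*3/5 + 1/5*1/20 = 33/100
  d_1[S1] = 2/5*1/2 + 2/5*1/4 + 1/5*1/4 = 7/20
  d_1[S2] = 2/5*3/10 + 2/5*3/20 + 1/5*7/10 = 8/25
d_1 = (S0=33/100, S1=7/20, S2=8/25)
  d_2[S0] = 33/100*1/5 + 7/20*3/5 + 8/25*1/20 = 73/250
  d_2[S1] = 33/100*1/2 + 7/20*1/4 + 8/25*1/4 = 133/400
  d_2[S2] = 33/100*3/10 + 7/20*3/20 + 8/25*7/10 = 751/2000
d_2 = (S0=73/250, S1=133/400, S2=751/2000)

Answer: 73/250 133/400 751/2000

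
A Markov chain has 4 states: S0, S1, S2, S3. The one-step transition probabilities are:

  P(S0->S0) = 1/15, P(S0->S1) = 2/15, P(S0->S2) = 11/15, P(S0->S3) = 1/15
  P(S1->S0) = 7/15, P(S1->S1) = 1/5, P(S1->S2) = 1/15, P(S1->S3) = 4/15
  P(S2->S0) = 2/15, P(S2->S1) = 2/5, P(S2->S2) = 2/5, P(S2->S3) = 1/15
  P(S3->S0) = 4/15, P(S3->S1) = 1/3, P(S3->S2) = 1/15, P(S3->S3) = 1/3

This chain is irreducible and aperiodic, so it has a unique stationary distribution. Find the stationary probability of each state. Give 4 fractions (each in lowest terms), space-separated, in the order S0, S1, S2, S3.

Answer: 799/3460 236/865 229/692 143/865

Derivation:
The stationary distribution satisfies pi = pi * P, i.e.:
  pi_S0 = 1/15*pi_S0 + 7/15*pi_S1 + 2/15*pi_S2 + 4/15*pi_S3
  pi_S1 = 2/15*pi_S0 + 1/5*pi_S1 + 2/5*pi_S2 + 1/3*pi_S3
  pi_S2 = 11/15*pi_S0 + 1/15*pi_S1 + 2/5*pi_S2 + 1/15*pi_S3
  pi_S3 = 1/15*pi_S0 + 4/15*pi_S1 + 1/15*pi_S2 + 1/3*pi_S3
with normalization: pi_S0 + pi_S1 + pi_S2 + pi_S3 = 1.

Using the first 3 balance equations plus normalization, the linear system A*pi = b is:
  [-14/15, 7/15, 2/15, 4/15] . pi = 0
  [2/15, -4/5, 2/5, 1/3] . pi = 0
  [11/15, 1/15, -3/5, 1/15] . pi = 0
  [1, 1, 1, 1] . pi = 1

Solving yields:
  pi_S0 = 799/3460
  pi_S1 = 236/865
  pi_S2 = 229/692
  pi_S3 = 143/865

Verification (pi * P):
  799/3460*1/15 + 236/865*7/15 + 229/692*2/15 + 143/865*4/15 = 799/3460 = pi_S0  (ok)
  799/3460*2/15 + 236/865*1/5 + 229/692*2/5 + 143/865*1/3 = 236/865 = pi_S1  (ok)
  799/3460*11/15 + 236/865*1/15 + 229/692*2/5 + 143/865*1/15 = 229/692 = pi_S2  (ok)
  799/3460*1/15 + 236/865*4/15 + 229/692*1/15 + 143/865*1/3 = 143/865 = pi_S3  (ok)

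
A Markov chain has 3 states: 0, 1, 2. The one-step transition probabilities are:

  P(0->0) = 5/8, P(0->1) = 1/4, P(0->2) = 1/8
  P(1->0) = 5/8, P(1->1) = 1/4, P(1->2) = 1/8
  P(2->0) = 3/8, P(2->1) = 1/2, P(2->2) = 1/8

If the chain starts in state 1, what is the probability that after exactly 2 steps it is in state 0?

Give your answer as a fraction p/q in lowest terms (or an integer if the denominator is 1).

Computing P^2 by repeated multiplication:
P^1 =
  0: [5/8, 1/4, 1/8]
  1: [5/8, 1/4, 1/8]
  2: [3/8, 1/2, 1/8]
P^2 =
  0: [19/32, 9/32, 1/8]
  1: [19/32, 9/32, 1/8]
  2: [19/32, 9/32, 1/8]

(P^2)[1 -> 0] = 19/32

Answer: 19/32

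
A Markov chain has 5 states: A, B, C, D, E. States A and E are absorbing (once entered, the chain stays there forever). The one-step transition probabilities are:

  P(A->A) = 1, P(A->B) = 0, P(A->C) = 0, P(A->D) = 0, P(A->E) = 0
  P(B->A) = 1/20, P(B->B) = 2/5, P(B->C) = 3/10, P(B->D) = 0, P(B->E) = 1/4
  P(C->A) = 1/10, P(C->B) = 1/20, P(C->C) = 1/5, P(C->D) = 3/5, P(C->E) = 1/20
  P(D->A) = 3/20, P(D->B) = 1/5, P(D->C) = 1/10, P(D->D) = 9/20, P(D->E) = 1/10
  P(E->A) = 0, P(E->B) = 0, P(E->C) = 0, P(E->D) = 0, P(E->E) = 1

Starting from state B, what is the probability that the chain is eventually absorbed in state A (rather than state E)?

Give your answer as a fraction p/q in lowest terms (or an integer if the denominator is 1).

Answer: 50/147

Derivation:
Let a_i = P(absorbed in A | start in state i).
Boundary conditions: a_A = 1, a_E = 0.
For each transient state i, a_i = sum_j P(i->j) * a_j:
  a_B = 1/20*a_A + 2/5*a_B + 3/10*a_C + 0*a_D + 1/4*a_E
  a_C = 1/10*a_A + 1/20*a_B + 1/5*a_C + 3/5*a_D + 1/20*a_E
  a_D = 3/20*a_A + 1/5*a_B + 1/10*a_C + 9/20*a_D + 1/10*a_E

Substituting a_A = 1 and a_E = 0, rearrange to (I - Q) a = r where r[i] = P(i -> A):
  [3/5, -3/10, 0] . (a_B, a_C, a_D) = 1/20
  [-1/20, 4/5, -3/5] . (a_B, a_C, a_D) = 1/10
  [-1/5, -1/10, 11/20] . (a_B, a_C, a_D) = 3/20

Solving yields:
  a_B = 50/147
  a_C = 151/294
  a_D = 24/49

Starting state is B, so the absorption probability is a_B = 50/147.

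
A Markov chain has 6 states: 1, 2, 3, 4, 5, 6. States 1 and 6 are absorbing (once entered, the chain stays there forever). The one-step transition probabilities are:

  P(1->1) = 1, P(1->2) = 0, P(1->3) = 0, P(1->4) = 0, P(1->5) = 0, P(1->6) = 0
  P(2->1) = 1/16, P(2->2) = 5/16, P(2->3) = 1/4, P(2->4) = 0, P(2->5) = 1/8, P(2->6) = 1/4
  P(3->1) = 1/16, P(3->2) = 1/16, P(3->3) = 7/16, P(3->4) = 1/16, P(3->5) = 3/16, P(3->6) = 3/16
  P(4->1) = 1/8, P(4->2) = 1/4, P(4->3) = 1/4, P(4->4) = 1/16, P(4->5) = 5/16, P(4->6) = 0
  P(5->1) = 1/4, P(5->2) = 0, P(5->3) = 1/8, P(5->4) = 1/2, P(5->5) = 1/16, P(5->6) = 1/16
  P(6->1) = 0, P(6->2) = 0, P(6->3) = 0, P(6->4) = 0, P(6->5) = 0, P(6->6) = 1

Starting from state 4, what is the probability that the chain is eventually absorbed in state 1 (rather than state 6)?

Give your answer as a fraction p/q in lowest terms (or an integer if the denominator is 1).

Let a_i = P(absorbed in 1 | start in state i).
Boundary conditions: a_1 = 1, a_6 = 0.
For each transient state i, a_i = sum_j P(i->j) * a_j:
  a_2 = 1/16*a_1 + 5/16*a_2 + 1/4*a_3 + 0*a_4 + 1/8*a_5 + 1/4*a_6
  a_3 = 1/16*a_1 + 1/16*a_2 + 7/16*a_3 + 1/16*a_4 + 3/16*a_5 + 3/16*a_6
  a_4 = 1/8*a_1 + 1/4*a_2 + 1/4*a_3 + 1/16*a_4 + 5/16*a_5 + 0*a_6
  a_5 = 1/4*a_1 + 0*a_2 + 1/8*a_3 + 1/2*a_4 + 1/16*a_5 + 1/16*a_6

Substituting a_1 = 1 and a_6 = 0, rearrange to (I - Q) a = r where r[i] = P(i -> 1):
  [11/16, -1/4, 0, -1/8] . (a_2, a_3, a_4, a_5) = 1/16
  [-1/16, 9/16, -1/16, -3/16] . (a_2, a_3, a_4, a_5) = 1/16
  [-1/4, -1/4, 15/16, -5/16] . (a_2, a_3, a_4, a_5) = 1/8
  [0, -1/8, -1/2, 15/16] . (a_2, a_3, a_4, a_5) = 1/4

Solving yields:
  a_2 = 4729/13419
  a_3 = 5554/13419
  a_4 = 7262/13419
  a_5 = 8192/13419

Starting state is 4, so the absorption probability is a_4 = 7262/13419.

Answer: 7262/13419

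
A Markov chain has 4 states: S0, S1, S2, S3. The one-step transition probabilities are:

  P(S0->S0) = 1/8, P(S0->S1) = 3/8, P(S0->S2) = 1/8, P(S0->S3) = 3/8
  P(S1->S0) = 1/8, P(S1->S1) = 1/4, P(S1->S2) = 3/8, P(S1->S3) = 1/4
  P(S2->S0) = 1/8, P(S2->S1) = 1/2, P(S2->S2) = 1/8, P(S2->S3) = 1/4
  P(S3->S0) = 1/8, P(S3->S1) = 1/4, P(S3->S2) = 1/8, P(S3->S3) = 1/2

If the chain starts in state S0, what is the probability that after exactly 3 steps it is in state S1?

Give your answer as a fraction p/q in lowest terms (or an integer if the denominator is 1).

Answer: 41/128

Derivation:
Computing P^3 by repeated multiplication:
P^1 =
  S0: [1/8, 3/8, 1/8, 3/8]
  S1: [1/8, 1/4, 3/8, 1/4]
  S2: [1/8, 1/2, 1/8, 1/4]
  S3: [1/8, 1/4, 1/8, 1/2]
P^2 =
  S0: [1/8, 19/64, 7/32, 23/64]
  S1: [1/8, 23/64, 3/16, 21/64]
  S2: [1/8, 19/64, 1/4, 21/64]
  S3: [1/8, 19/64, 3/16, 25/64]
P^3 =
  S0: [1/8, 41/128, 51/256, 91/256]
  S1: [1/8, 5/16, 55/256, 89/256]
  S2: [1/8, 21/64, 51/256, 89/256]
  S3: [1/8, 5/16, 51/256, 93/256]

(P^3)[S0 -> S1] = 41/128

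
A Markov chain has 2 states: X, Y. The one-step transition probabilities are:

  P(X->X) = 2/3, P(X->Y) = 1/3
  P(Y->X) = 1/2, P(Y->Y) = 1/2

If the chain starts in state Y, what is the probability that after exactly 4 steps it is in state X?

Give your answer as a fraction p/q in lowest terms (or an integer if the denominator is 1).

Answer: 259/432

Derivation:
Computing P^4 by repeated multiplication:
P^1 =
  X: [2/3, 1/3]
  Y: [1/2, 1/2]
P^2 =
  X: [11/18, 7/18]
  Y: [7/12, 5/12]
P^3 =
  X: [65/108, 43/108]
  Y: [43/72, 29/72]
P^4 =
  X: [389/648, 259/648]
  Y: [259/432, 173/432]

(P^4)[Y -> X] = 259/432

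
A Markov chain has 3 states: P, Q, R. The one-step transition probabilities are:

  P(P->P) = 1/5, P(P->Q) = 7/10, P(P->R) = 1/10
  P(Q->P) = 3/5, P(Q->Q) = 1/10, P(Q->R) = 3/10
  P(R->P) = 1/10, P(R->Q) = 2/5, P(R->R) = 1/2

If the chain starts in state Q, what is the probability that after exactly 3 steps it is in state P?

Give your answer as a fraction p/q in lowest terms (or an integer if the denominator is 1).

Answer: 99/250

Derivation:
Computing P^3 by repeated multiplication:
P^1 =
  P: [1/5, 7/10, 1/10]
  Q: [3/5, 1/10, 3/10]
  R: [1/10, 2/5, 1/2]
P^2 =
  P: [47/100, 1/4, 7/25]
  Q: [21/100, 11/20, 6/25]
  R: [31/100, 31/100, 19/50]
P^3 =
  P: [34/125, 233/500, 131/500]
  Q: [99/250, 149/500, 153/500]
  R: [143/500, 2/5, 157/500]

(P^3)[Q -> P] = 99/250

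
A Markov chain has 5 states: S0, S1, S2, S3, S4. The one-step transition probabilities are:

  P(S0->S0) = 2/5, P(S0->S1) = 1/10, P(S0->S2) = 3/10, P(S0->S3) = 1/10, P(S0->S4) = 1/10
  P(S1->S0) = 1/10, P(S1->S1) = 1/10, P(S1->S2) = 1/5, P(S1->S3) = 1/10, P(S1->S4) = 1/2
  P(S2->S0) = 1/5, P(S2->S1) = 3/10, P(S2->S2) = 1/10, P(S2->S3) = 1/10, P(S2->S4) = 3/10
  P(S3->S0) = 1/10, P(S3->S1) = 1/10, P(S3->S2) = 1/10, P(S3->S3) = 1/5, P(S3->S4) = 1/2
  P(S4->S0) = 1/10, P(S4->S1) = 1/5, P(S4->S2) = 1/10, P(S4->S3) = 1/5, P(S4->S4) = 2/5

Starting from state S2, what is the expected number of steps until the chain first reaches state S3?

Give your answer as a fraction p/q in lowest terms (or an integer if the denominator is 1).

Let h_i = expected steps to first reach S3 from state i.
Boundary: h_S3 = 0.
First-step equations for the other states:
  h_S0 = 1 + 2/5*h_S0 + 1/10*h_S1 + 3/10*h_S2 + 1/10*h_S3 + 1/10*h_S4
  h_S1 = 1 + 1/10*h_S0 + 1/10*h_S1 + 1/5*h_S2 + 1/10*h_S3 + 1/2*h_S4
  h_S2 = 1 + 1/5*h_S0 + 3/10*h_S1 + 1/10*h_S2 + 1/10*h_S3 + 3/10*h_S4
  h_S4 = 1 + 1/10*h_S0 + 1/5*h_S1 + 1/10*h_S2 + 1/5*h_S3 + 2/5*h_S4

Substituting h_S3 = 0 and rearranging gives the linear system (I - Q) h = 1:
  [3/5, -1/10, -3/10, -1/10] . (h_S0, h_S1, h_S2, h_S4) = 1
  [-1/10, 9/10, -1/5, -1/2] . (h_S0, h_S1, h_S2, h_S4) = 1
  [-1/5, -3/10, 9/10, -3/10] . (h_S0, h_S1, h_S2, h_S4) = 1
  [-1/10, -1/5, -1/10, 3/5] . (h_S0, h_S1, h_S2, h_S4) = 1

Solving yields:
  h_S0 = 240/31
  h_S1 = 2045/279
  h_S2 = 2090/279
  h_S4 = 1855/279

Starting state is S2, so the expected hitting time is h_S2 = 2090/279.

Answer: 2090/279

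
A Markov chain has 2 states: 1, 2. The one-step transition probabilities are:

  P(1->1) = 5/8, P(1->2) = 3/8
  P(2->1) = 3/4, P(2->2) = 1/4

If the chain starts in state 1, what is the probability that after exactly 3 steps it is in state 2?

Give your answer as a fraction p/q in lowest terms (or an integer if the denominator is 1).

Answer: 171/512

Derivation:
Computing P^3 by repeated multiplication:
P^1 =
  1: [5/8, 3/8]
  2: [3/4, 1/4]
P^2 =
  1: [43/64, 21/64]
  2: [21/32, 11/32]
P^3 =
  1: [341/512, 171/512]
  2: [171/256, 85/256]

(P^3)[1 -> 2] = 171/512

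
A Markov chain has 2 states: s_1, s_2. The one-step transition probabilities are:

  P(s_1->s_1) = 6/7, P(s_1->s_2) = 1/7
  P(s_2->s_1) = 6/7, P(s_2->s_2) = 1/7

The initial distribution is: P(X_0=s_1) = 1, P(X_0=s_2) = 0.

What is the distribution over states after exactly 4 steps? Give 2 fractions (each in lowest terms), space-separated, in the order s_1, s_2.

Answer: 6/7 1/7

Derivation:
Propagating the distribution step by step (d_{t+1} = d_t * P):
d_0 = (s_1=1, s_2=0)
  d_1[s_1] = 1*6/7 + 0*6/7 = 6/7
  d_1[s_2] = 1*1/7 + 0*1/7 = 1/7
d_1 = (s_1=6/7, s_2=1/7)
  d_2[s_1] = 6/7*6/7 + 1/7*6/7 = 6/7
  d_2[s_2] = 6/7*1/7 + 1/7*1/7 = 1/7
d_2 = (s_1=6/7, s_2=1/7)
  d_3[s_1] = 6/7*6/7 + 1/7*6/7 = 6/7
  d_3[s_2] = 6/7*1/7 + 1/7*1/7 = 1/7
d_3 = (s_1=6/7, s_2=1/7)
  d_4[s_1] = 6/7*6/7 + 1/7*6/7 = 6/7
  d_4[s_2] = 6/7*1/7 + 1/7*1/7 = 1/7
d_4 = (s_1=6/7, s_2=1/7)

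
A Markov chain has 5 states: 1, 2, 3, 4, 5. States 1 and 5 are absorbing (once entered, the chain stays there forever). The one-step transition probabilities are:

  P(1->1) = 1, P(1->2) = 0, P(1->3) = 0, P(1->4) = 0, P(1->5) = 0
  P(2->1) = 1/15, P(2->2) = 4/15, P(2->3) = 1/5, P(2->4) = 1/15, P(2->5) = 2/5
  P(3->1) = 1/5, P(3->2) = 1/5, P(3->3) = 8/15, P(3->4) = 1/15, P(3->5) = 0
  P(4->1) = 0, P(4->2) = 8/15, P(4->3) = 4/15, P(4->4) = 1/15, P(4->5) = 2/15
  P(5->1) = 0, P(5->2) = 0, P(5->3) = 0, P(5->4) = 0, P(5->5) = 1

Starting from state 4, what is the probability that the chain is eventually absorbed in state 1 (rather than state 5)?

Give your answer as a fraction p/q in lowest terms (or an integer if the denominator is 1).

Let a_i = P(absorbed in 1 | start in state i).
Boundary conditions: a_1 = 1, a_5 = 0.
For each transient state i, a_i = sum_j P(i->j) * a_j:
  a_2 = 1/15*a_1 + 4/15*a_2 + 1/5*a_3 + 1/15*a_4 + 2/5*a_5
  a_3 = 1/5*a_1 + 1/5*a_2 + 8/15*a_3 + 1/15*a_4 + 0*a_5
  a_4 = 0*a_1 + 8/15*a_2 + 4/15*a_3 + 1/15*a_4 + 2/15*a_5

Substituting a_1 = 1 and a_5 = 0, rearrange to (I - Q) a = r where r[i] = P(i -> 1):
  [11/15, -1/5, -1/15] . (a_2, a_3, a_4) = 1/15
  [-1/5, 7/15, -1/15] . (a_2, a_3, a_4) = 1/5
  [-8/15, -4/15, 14/15] . (a_2, a_3, a_4) = 0

Solving yields:
  a_2 = 29/102
  a_3 = 61/102
  a_4 = 1/3

Starting state is 4, so the absorption probability is a_4 = 1/3.

Answer: 1/3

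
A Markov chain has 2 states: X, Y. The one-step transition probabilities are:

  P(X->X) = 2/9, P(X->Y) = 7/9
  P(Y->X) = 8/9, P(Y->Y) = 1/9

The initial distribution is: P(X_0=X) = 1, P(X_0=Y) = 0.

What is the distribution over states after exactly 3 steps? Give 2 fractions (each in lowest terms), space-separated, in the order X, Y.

Answer: 32/81 49/81

Derivation:
Propagating the distribution step by step (d_{t+1} = d_t * P):
d_0 = (X=1, Y=0)
  d_1[X] = 1*2/9 + 0*8/9 = 2/9
  d_1[Y] = 1*7/9 + 0*1/9 = 7/9
d_1 = (X=2/9, Y=7/9)
  d_2[X] = 2/9*2/9 + 7/9*8/9 = 20/27
  d_2[Y] = 2/9*7/9 + 7/9*1/9 = 7/27
d_2 = (X=20/27, Y=7/27)
  d_3[X] = 20/27*2/9 + 7/27*8/9 = 32/81
  d_3[Y] = 20/27*7/9 + 7/27*1/9 = 49/81
d_3 = (X=32/81, Y=49/81)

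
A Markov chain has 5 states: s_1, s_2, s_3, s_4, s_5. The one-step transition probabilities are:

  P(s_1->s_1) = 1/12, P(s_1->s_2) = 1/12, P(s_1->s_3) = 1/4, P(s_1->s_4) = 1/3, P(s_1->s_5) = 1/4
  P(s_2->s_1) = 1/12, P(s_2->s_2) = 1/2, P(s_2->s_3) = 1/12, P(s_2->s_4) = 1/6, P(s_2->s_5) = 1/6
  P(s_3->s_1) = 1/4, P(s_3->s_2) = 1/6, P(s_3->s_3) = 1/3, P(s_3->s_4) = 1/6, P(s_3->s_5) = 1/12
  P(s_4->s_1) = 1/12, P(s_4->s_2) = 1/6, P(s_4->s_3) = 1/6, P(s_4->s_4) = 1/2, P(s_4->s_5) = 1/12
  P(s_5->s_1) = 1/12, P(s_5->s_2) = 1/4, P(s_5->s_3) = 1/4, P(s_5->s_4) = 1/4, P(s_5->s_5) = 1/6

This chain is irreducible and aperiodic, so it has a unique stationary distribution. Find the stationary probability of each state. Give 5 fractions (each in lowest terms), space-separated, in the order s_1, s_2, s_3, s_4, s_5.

The stationary distribution satisfies pi = pi * P, i.e.:
  pi_s_1 = 1/12*pi_s_1 + 1/12*pi_s_2 + 1/4*pi_s_3 + 1/12*pi_s_4 + 1/12*pi_s_5
  pi_s_2 = 1/12*pi_s_1 + 1/2*pi_s_2 + 1/6*pi_s_3 + 1/6*pi_s_4 + 1/4*pi_s_5
  pi_s_3 = 1/4*pi_s_1 + 1/12*pi_s_2 + 1/3*pi_s_3 + 1/6*pi_s_4 + 1/4*pi_s_5
  pi_s_4 = 1/3*pi_s_1 + 1/6*pi_s_2 + 1/6*pi_s_3 + 1/2*pi_s_4 + 1/4*pi_s_5
  pi_s_5 = 1/4*pi_s_1 + 1/6*pi_s_2 + 1/12*pi_s_3 + 1/12*pi_s_4 + 1/6*pi_s_5
with normalization: pi_s_1 + pi_s_2 + pi_s_3 + pi_s_4 + pi_s_5 = 1.

Using the first 4 balance equations plus normalization, the linear system A*pi = b is:
  [-11/12, 1/12, 1/4, 1/12, 1/12] . pi = 0
  [1/12, -1/2, 1/6, 1/6, 1/4] . pi = 0
  [1/4, 1/12, -2/3, 1/6, 1/4] . pi = 0
  [1/3, 1/6, 1/6, -1/2, 1/4] . pi = 0
  [1, 1, 1, 1, 1] . pi = 1

Solving yields:
  pi_s_1 = 596/5109
  pi_s_2 = 1289/5109
  pi_s_3 = 681/3406
  pi_s_4 = 3025/10218
  pi_s_5 = 230/1703

Verification (pi * P):
  596/5109*1/12 + 1289/5109*1/12 + 681/3406*1/4 + 3025/10218*1/12 + 230/1703*1/12 = 596/5109 = pi_s_1  (ok)
  596/5109*1/12 + 1289/5109*1/2 + 681/3406*1/6 + 3025/10218*1/6 + 230/1703*1/4 = 1289/5109 = pi_s_2  (ok)
  596/5109*1/4 + 1289/5109*1/12 + 681/3406*1/3 + 3025/10218*1/6 + 230/1703*1/4 = 681/3406 = pi_s_3  (ok)
  596/5109*1/3 + 1289/5109*1/6 + 681/3406*1/6 + 3025/10218*1/2 + 230/1703*1/4 = 3025/10218 = pi_s_4  (ok)
  596/5109*1/4 + 1289/5109*1/6 + 681/3406*1/12 + 3025/10218*1/12 + 230/1703*1/6 = 230/1703 = pi_s_5  (ok)

Answer: 596/5109 1289/5109 681/3406 3025/10218 230/1703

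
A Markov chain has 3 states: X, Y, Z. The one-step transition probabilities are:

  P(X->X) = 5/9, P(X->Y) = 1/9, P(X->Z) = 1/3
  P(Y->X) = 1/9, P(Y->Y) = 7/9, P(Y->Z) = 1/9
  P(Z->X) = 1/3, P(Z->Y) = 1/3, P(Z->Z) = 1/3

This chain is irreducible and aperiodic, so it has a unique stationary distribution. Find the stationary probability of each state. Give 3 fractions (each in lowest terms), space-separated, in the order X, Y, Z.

The stationary distribution satisfies pi = pi * P, i.e.:
  pi_X = 5/9*pi_X + 1/9*pi_Y + 1/3*pi_Z
  pi_Y = 1/9*pi_X + 7/9*pi_Y + 1/3*pi_Z
  pi_Z = 1/3*pi_X + 1/9*pi_Y + 1/3*pi_Z
with normalization: pi_X + pi_Y + pi_Z = 1.

Using the first 2 balance equations plus normalization, the linear system A*pi = b is:
  [-4/9, 1/9, 1/3] . pi = 0
  [1/9, -2/9, 1/3] . pi = 0
  [1, 1, 1] . pi = 1

Solving yields:
  pi_X = 9/31
  pi_Y = 15/31
  pi_Z = 7/31

Verification (pi * P):
  9/31*5/9 + 15/31*1/9 + 7/31*1/3 = 9/31 = pi_X  (ok)
  9/31*1/9 + 15/31*7/9 + 7/31*1/3 = 15/31 = pi_Y  (ok)
  9/31*1/3 + 15/31*1/9 + 7/31*1/3 = 7/31 = pi_Z  (ok)

Answer: 9/31 15/31 7/31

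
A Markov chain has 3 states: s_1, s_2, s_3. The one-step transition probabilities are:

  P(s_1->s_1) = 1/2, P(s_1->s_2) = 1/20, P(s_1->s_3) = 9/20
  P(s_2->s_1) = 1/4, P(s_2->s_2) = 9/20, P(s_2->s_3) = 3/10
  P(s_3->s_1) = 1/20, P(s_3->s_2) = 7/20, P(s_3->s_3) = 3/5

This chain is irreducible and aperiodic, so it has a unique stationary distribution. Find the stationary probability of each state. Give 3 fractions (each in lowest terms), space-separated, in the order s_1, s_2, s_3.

The stationary distribution satisfies pi = pi * P, i.e.:
  pi_s_1 = 1/2*pi_s_1 + 1/4*pi_s_2 + 1/20*pi_s_3
  pi_s_2 = 1/20*pi_s_1 + 9/20*pi_s_2 + 7/20*pi_s_3
  pi_s_3 = 9/20*pi_s_1 + 3/10*pi_s_2 + 3/5*pi_s_3
with normalization: pi_s_1 + pi_s_2 + pi_s_3 = 1.

Using the first 2 balance equations plus normalization, the linear system A*pi = b is:
  [-1/2, 1/4, 1/20] . pi = 0
  [1/20, -11/20, 7/20] . pi = 0
  [1, 1, 1] . pi = 1

Solving yields:
  pi_s_1 = 23/111
  pi_s_2 = 71/222
  pi_s_3 = 35/74

Verification (pi * P):
  23/111*1/2 + 71/222*1/4 + 35/74*1/20 = 23/111 = pi_s_1  (ok)
  23/111*1/20 + 71/222*9/20 + 35/74*7/20 = 71/222 = pi_s_2  (ok)
  23/111*9/20 + 71/222*3/10 + 35/74*3/5 = 35/74 = pi_s_3  (ok)

Answer: 23/111 71/222 35/74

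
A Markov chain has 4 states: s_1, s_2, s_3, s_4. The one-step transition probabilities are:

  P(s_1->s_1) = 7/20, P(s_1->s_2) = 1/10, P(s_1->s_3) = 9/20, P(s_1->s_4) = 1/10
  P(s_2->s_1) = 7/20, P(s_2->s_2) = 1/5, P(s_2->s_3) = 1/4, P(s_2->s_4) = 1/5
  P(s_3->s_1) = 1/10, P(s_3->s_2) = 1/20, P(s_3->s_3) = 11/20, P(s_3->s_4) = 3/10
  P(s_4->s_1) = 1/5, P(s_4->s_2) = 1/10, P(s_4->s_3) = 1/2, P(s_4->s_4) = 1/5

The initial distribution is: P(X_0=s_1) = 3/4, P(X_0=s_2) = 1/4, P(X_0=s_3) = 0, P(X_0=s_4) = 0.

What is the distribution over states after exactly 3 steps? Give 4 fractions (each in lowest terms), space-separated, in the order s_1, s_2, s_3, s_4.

Propagating the distribution step by step (d_{t+1} = d_t * P):
d_0 = (s_1=3/4, s_2=1/4, s_3=0, s_4=0)
  d_1[s_1] = 3/4*7/20 + 1/4*7/20 + 0*1/10 + 0*1/5 = 7/20
  d_1[s_2] = 3/4*1/10 + 1/4*1/5 + 0*1/20 + 0*1/10 = 1/8
  d_1[s_3] = 3/4*9/20 + 1/4*1/4 + 0*11/20 + 0*1/2 = 2/5
  d_1[s_4] = 3/4*1/10 + 1/4*1/5 + 0*3/10 + 0*1/5 = 1/8
d_1 = (s_1=7/20, s_2=1/8, s_3=2/5, s_4=1/8)
  d_2[s_1] = 7/20*7/20 + 1/8*7/20 + 2/5*1/10 + 1/8*1/5 = 37/160
  d_2[s_2] = 7/20*1/10 + 1/8*1/5 + 2/5*1/20 + 1/8*1/10 = 37/400
  d_2[s_3] = 7/20*9/20 + 1/8*1/4 + 2/5*11/20 + 1/8*1/2 = 377/800
  d_2[s_4] = 7/20*1/10 + 1/8*1/5 + 2/5*3/10 + 1/8*1/5 = 41/200
d_2 = (s_1=37/160, s_2=37/400, s_3=377/800, s_4=41/200)
  d_3[s_1] = 37/160*7/20 + 37/400*7/20 + 377/800*1/10 + 41/200*1/5 = 3223/16000
  d_3[s_2] = 37/160*1/10 + 37/400*1/5 + 377/800*1/20 + 41/200*1/10 = 1371/16000
  d_3[s_3] = 37/160*9/20 + 37/400*1/4 + 377/800*11/20 + 41/200*1/2 = 3911/8000
  d_3[s_4] = 37/160*1/10 + 37/400*1/5 + 377/800*3/10 + 41/200*1/5 = 28/125
d_3 = (s_1=3223/16000, s_2=1371/16000, s_3=3911/8000, s_4=28/125)

Answer: 3223/16000 1371/16000 3911/8000 28/125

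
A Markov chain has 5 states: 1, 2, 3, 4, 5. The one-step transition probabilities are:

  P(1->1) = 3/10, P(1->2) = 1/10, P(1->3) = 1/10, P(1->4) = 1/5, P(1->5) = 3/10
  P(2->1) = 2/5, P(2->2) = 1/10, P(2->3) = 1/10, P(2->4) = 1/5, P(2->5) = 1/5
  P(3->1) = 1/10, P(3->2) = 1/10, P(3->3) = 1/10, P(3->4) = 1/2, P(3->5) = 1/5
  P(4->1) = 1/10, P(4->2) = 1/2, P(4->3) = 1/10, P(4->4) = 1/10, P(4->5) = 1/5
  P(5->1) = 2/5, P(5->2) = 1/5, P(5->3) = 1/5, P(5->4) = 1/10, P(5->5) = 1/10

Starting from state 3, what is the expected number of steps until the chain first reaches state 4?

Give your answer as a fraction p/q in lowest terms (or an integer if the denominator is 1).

Let h_i = expected steps to first reach 4 from state i.
Boundary: h_4 = 0.
First-step equations for the other states:
  h_1 = 1 + 3/10*h_1 + 1/10*h_2 + 1/10*h_3 + 1/5*h_4 + 3/10*h_5
  h_2 = 1 + 2/5*h_1 + 1/10*h_2 + 1/10*h_3 + 1/5*h_4 + 1/5*h_5
  h_3 = 1 + 1/10*h_1 + 1/10*h_2 + 1/10*h_3 + 1/2*h_4 + 1/5*h_5
  h_5 = 1 + 2/5*h_1 + 1/5*h_2 + 1/5*h_3 + 1/10*h_4 + 1/10*h_5

Substituting h_4 = 0 and rearranging gives the linear system (I - Q) h = 1:
  [7/10, -1/10, -1/10, -3/10] . (h_1, h_2, h_3, h_5) = 1
  [-2/5, 9/10, -1/10, -1/5] . (h_1, h_2, h_3, h_5) = 1
  [-1/10, -1/10, 9/10, -1/5] . (h_1, h_2, h_3, h_5) = 1
  [-2/5, -1/5, -1/5, 9/10] . (h_1, h_2, h_3, h_5) = 1

Solving yields:
  h_1 = 1220/261
  h_2 = 1213/261
  h_3 = 847/261
  h_5 = 430/87

Starting state is 3, so the expected hitting time is h_3 = 847/261.

Answer: 847/261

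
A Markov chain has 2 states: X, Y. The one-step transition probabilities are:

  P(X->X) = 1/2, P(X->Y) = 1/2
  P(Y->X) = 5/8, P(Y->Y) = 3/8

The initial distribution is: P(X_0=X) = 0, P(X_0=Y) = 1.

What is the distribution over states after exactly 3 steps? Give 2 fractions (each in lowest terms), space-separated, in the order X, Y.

Answer: 285/512 227/512

Derivation:
Propagating the distribution step by step (d_{t+1} = d_t * P):
d_0 = (X=0, Y=1)
  d_1[X] = 0*1/2 + 1*5/8 = 5/8
  d_1[Y] = 0*1/2 + 1*3/8 = 3/8
d_1 = (X=5/8, Y=3/8)
  d_2[X] = 5/8*1/2 + 3/8*5/8 = 35/64
  d_2[Y] = 5/8*1/2 + 3/8*3/8 = 29/64
d_2 = (X=35/64, Y=29/64)
  d_3[X] = 35/64*1/2 + 29/64*5/8 = 285/512
  d_3[Y] = 35/64*1/2 + 29/64*3/8 = 227/512
d_3 = (X=285/512, Y=227/512)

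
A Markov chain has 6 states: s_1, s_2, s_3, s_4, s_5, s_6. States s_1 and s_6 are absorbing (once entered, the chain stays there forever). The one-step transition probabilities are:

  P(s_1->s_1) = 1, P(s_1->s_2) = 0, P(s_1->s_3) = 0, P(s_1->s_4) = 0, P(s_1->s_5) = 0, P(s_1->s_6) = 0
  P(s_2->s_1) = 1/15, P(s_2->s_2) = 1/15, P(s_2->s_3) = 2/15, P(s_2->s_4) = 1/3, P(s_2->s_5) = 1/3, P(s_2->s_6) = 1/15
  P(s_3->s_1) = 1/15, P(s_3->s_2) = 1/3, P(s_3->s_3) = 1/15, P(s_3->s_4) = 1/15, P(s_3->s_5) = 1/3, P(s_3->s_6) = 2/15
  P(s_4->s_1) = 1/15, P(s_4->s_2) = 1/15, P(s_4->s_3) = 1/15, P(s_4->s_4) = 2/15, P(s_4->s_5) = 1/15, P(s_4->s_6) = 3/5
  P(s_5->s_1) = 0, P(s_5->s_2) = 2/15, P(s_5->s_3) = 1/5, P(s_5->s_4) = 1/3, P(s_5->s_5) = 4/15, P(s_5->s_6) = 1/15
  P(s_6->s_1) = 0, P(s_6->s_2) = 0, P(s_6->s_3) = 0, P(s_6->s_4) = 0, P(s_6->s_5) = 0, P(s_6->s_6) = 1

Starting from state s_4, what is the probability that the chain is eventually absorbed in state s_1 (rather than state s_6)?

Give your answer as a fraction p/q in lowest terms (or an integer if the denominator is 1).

Let a_i = P(absorbed in s_1 | start in state i).
Boundary conditions: a_s_1 = 1, a_s_6 = 0.
For each transient state i, a_i = sum_j P(i->j) * a_j:
  a_s_2 = 1/15*a_s_1 + 1/15*a_s_2 + 2/15*a_s_3 + 1/3*a_s_4 + 1/3*a_s_5 + 1/15*a_s_6
  a_s_3 = 1/15*a_s_1 + 1/3*a_s_2 + 1/15*a_s_3 + 1/15*a_s_4 + 1/3*a_s_5 + 2/15*a_s_6
  a_s_4 = 1/15*a_s_1 + 1/15*a_s_2 + 1/15*a_s_3 + 2/15*a_s_4 + 1/15*a_s_5 + 3/5*a_s_6
  a_s_5 = 0*a_s_1 + 2/15*a_s_2 + 1/5*a_s_3 + 1/3*a_s_4 + 4/15*a_s_5 + 1/15*a_s_6

Substituting a_s_1 = 1 and a_s_6 = 0, rearrange to (I - Q) a = r where r[i] = P(i -> s_1):
  [14/15, -2/15, -1/3, -1/3] . (a_s_2, a_s_3, a_s_4, a_s_5) = 1/15
  [-1/3, 14/15, -1/15, -1/3] . (a_s_2, a_s_3, a_s_4, a_s_5) = 1/15
  [-1/15, -1/15, 13/15, -1/15] . (a_s_2, a_s_3, a_s_4, a_s_5) = 1/15
  [-2/15, -1/5, -1/3, 11/15] . (a_s_2, a_s_3, a_s_4, a_s_5) = 0

Solving yields:
  a_s_2 = 6/31
  a_s_3 = 1757/8773
  a_s_4 = 2075/17546
  a_s_5 = 2519/17546

Starting state is s_4, so the absorption probability is a_s_4 = 2075/17546.

Answer: 2075/17546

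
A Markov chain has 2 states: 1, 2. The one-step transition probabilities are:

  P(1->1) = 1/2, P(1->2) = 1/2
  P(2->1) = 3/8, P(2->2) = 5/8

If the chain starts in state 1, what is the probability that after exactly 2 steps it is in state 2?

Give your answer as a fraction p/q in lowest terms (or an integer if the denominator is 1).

Computing P^2 by repeated multiplication:
P^1 =
  1: [1/2, 1/2]
  2: [3/8, 5/8]
P^2 =
  1: [7/16, 9/16]
  2: [27/64, 37/64]

(P^2)[1 -> 2] = 9/16

Answer: 9/16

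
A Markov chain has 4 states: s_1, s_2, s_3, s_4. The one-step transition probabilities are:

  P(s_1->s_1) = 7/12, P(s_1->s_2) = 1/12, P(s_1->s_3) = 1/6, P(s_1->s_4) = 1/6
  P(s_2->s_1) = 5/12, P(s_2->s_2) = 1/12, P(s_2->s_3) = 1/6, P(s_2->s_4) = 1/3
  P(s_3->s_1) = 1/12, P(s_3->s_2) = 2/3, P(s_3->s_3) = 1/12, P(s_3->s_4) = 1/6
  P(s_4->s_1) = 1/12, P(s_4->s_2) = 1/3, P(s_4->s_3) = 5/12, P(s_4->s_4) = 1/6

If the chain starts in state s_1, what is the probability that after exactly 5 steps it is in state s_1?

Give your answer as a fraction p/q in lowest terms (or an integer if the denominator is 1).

Answer: 10507/31104

Derivation:
Computing P^5 by repeated multiplication:
P^1 =
  s_1: [7/12, 1/12, 1/6, 1/6]
  s_2: [5/12, 1/12, 1/6, 1/3]
  s_3: [1/12, 2/3, 1/12, 1/6]
  s_4: [1/12, 1/3, 5/12, 1/6]
P^2 =
  s_1: [29/72, 2/9, 7/36, 13/72]
  s_2: [23/72, 19/72, 17/72, 13/72]
  s_3: [25/72, 25/144, 29/144, 5/18]
  s_4: [17/72, 53/144, 25/144, 2/9]
P^3 =
  s_1: [155/432, 209/864, 169/864, 11/54]
  s_2: [143/432, 115/432, 83/432, 91/432]
  s_3: [17/54, 467/1728, 379/1728, 169/864]
  s_4: [35/108, 415/1728, 359/1728, 197/864]
P^4 =
  s_1: [445/1296, 2575/10368, 2087/10368, 1073/5184]
  s_2: [875/2592, 643/2592, 527/2592, 547/2592]
  s_3: [1715/5184, 5395/20736, 4091/20736, 2195/10368]
  s_4: [1687/5184, 5423/20736, 4279/20736, 2143/10368]
P^5 =
  s_1: [10507/31104, 31415/124416, 25087/124416, 12943/62208]
  s_2: [5207/15552, 3961/15552, 3149/15552, 3235/15552]
  s_3: [20869/62208, 62543/248832, 50551/248832, 26131/124416]
  s_4: [20729/62208, 63547/248832, 50051/248832, 26159/124416]

(P^5)[s_1 -> s_1] = 10507/31104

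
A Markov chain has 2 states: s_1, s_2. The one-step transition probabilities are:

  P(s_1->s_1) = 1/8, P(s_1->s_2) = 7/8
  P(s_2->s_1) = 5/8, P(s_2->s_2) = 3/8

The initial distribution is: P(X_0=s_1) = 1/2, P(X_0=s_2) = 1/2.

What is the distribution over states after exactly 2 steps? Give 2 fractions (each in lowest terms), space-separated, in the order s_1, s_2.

Answer: 7/16 9/16

Derivation:
Propagating the distribution step by step (d_{t+1} = d_t * P):
d_0 = (s_1=1/2, s_2=1/2)
  d_1[s_1] = 1/2*1/8 + 1/2*5/8 = 3/8
  d_1[s_2] = 1/2*7/8 + 1/2*3/8 = 5/8
d_1 = (s_1=3/8, s_2=5/8)
  d_2[s_1] = 3/8*1/8 + 5/8*5/8 = 7/16
  d_2[s_2] = 3/8*7/8 + 5/8*3/8 = 9/16
d_2 = (s_1=7/16, s_2=9/16)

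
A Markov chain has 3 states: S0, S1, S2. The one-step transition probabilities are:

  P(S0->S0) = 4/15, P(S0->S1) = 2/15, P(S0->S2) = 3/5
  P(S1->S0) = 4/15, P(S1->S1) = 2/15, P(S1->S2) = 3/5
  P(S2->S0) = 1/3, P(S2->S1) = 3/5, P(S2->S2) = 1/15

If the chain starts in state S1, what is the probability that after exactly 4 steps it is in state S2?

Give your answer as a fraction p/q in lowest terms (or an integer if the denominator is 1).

Computing P^4 by repeated multiplication:
P^1 =
  S0: [4/15, 2/15, 3/5]
  S1: [4/15, 2/15, 3/5]
  S2: [1/3, 3/5, 1/15]
P^2 =
  S0: [23/75, 31/75, 7/25]
  S1: [23/75, 31/75, 7/25]
  S2: [61/225, 37/225, 127/225]
P^3 =
  S0: [107/375, 33/125, 169/375]
  S1: [107/375, 33/125, 169/375]
  S2: [1027/3375, 1339/3375, 1009/3375]
P^4 =
  S0: [1669/5625, 1933/5625, 2023/5625]
  S1: [1669/5625, 1933/5625, 2023/5625]
  S2: [14509/50625, 13813/50625, 22303/50625]

(P^4)[S1 -> S2] = 2023/5625

Answer: 2023/5625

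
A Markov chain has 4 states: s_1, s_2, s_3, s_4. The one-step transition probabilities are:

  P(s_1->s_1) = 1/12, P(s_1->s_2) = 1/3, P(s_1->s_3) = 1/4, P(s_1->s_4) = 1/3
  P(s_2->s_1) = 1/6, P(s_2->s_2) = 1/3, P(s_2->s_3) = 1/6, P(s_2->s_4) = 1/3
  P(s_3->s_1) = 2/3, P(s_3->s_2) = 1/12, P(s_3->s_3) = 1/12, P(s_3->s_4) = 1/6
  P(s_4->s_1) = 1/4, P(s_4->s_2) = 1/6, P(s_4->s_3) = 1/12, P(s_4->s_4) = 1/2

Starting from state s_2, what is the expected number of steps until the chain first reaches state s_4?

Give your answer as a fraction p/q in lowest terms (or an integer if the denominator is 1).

Let h_i = expected steps to first reach s_4 from state i.
Boundary: h_s_4 = 0.
First-step equations for the other states:
  h_s_1 = 1 + 1/12*h_s_1 + 1/3*h_s_2 + 1/4*h_s_3 + 1/3*h_s_4
  h_s_2 = 1 + 1/6*h_s_1 + 1/3*h_s_2 + 1/6*h_s_3 + 1/3*h_s_4
  h_s_3 = 1 + 2/3*h_s_1 + 1/12*h_s_2 + 1/12*h_s_3 + 1/6*h_s_4

Substituting h_s_4 = 0 and rearranging gives the linear system (I - Q) h = 1:
  [11/12, -1/3, -1/4] . (h_s_1, h_s_2, h_s_3) = 1
  [-1/6, 2/3, -1/6] . (h_s_1, h_s_2, h_s_3) = 1
  [-2/3, -1/12, 11/12] . (h_s_1, h_s_2, h_s_3) = 1

Solving yields:
  h_s_1 = 495/149
  h_s_2 = 489/149
  h_s_3 = 567/149

Starting state is s_2, so the expected hitting time is h_s_2 = 489/149.

Answer: 489/149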